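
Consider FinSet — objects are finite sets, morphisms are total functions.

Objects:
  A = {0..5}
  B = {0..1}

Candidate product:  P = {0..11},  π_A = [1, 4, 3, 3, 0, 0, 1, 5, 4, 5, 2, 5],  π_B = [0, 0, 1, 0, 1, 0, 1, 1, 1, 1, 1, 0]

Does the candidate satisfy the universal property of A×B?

|A|·|B| = 6·2 = 12;  |P| = 12
Check the pairing map k ↦ (π_A(k), π_B(k)):
  0 ↦ (1,0)
  1 ↦ (4,0)
  2 ↦ (3,1)
  3 ↦ (3,0)
  4 ↦ (0,1)
  5 ↦ (0,0)
  6 ↦ (1,1)
  7 ↦ (5,1)
  8 ↦ (4,1)
  9 ↦ (5,1)  ✗ repeats pair of k=7
  10 ↦ (2,1)
  11 ↦ (5,0)
distinct pairs in image: 11 / 12 needed
  → (5,1) hit at k=7 and k=9

Answer: NOT A VALID PRODUCT — duplicate pair at indices 7,9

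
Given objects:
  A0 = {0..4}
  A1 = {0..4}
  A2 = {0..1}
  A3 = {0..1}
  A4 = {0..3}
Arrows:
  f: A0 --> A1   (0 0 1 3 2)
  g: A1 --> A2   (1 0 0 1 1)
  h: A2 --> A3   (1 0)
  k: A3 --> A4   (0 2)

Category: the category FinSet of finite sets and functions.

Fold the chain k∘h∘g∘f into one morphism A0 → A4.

Answer: (0 0 2 0 2)

Trace:
  0 f-->0 g-->1 h-->0 k-->0
  1 f-->0 g-->1 h-->0 k-->0
  2 f-->1 g-->0 h-->1 k-->2
  3 f-->3 g-->1 h-->0 k-->0
  4 f-->2 g-->0 h-->1 k-->2
⟦path⟧: (0 0 2 0 2)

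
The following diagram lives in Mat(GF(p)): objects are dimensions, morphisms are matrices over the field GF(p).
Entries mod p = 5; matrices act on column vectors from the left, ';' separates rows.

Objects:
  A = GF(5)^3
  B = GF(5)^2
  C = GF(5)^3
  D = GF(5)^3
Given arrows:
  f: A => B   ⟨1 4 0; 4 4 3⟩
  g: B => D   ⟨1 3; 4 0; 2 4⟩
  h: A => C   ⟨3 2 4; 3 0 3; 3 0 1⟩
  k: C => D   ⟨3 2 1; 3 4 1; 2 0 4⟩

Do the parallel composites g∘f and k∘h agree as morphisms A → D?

Along f;g (path 1):
  e0=[1,0,0] f=>[1,4] g=>[3,4,3]
  e1=[0,1,0] f=>[4,4] g=>[1,1,4]
  e2=[0,0,1] f=>[0,3] g=>[4,0,2]
  composite₁ = ⟨3 1 4; 4 1 0; 3 4 2⟩
Along h;k (path 2):
  e0=[1,0,0] h=>[3,3,3] k=>[3,4,3]
  e1=[0,1,0] h=>[2,0,0] k=>[1,1,4]
  e2=[0,0,1] h=>[4,3,1] k=>[4,0,2]
  composite₂ = ⟨3 1 4; 4 1 0; 3 4 2⟩
Equal? YES — commutes

Answer: COMMUTES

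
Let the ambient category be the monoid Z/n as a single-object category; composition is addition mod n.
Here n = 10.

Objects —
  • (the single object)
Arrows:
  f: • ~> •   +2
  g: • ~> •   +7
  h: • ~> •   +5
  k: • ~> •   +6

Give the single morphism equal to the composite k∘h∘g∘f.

Answer: +0

Work:
  0 +2≡2 +7≡9 +5≡4 +6≡0  (mod 10)
⟦path⟧: +0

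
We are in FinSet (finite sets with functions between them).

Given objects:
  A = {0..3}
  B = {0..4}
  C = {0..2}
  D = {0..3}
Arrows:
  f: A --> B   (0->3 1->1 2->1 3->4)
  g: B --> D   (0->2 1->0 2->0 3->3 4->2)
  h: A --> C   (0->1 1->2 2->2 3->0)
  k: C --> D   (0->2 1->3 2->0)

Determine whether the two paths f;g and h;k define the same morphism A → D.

Answer: COMMUTES

Trace:
Path 1 = f;g:
  0 f-->3 g-->3
  1 f-->1 g-->0
  2 f-->1 g-->0
  3 f-->4 g-->2
  composite₁ = (0->3 1->0 2->0 3->2)
Path 2 = h;k:
  0 h-->1 k-->3
  1 h-->2 k-->0
  2 h-->2 k-->0
  3 h-->0 k-->2
  composite₂ = (0->3 1->0 2->0 3->2)
Equal? equal; square commutes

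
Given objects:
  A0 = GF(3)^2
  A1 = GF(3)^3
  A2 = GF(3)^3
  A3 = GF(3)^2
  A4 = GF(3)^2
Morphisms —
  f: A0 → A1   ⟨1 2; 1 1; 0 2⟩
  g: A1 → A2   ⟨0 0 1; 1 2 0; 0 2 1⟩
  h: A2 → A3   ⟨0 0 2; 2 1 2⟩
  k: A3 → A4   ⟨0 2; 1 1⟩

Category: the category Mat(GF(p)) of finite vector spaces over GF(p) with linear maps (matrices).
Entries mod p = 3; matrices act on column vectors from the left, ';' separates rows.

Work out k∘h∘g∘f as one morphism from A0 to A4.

Answer: ⟨2 2; 2 0⟩

Derivation:
  e0=(1,0) f→(1,1,0) g→(0,0,2) h→(1,1) k→(2,2)
  e1=(0,1) f→(2,1,2) g→(2,1,1) h→(2,1) k→(2,0)
result: ⟨2 2; 2 0⟩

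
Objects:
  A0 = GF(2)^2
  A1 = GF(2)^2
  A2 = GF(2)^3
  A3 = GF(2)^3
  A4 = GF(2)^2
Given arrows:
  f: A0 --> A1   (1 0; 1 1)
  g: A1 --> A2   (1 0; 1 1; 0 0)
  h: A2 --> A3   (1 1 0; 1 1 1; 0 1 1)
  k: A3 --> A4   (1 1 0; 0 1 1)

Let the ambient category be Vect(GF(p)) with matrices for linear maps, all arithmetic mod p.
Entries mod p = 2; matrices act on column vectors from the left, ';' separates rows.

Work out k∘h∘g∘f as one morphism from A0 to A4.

Answer: (0 0; 1 0)

Derivation:
  e0=(1,0) f-->(1,1) g-->(1,0,0) h-->(1,1,0) k-->(0,1)
  e1=(0,1) f-->(0,1) g-->(0,1,0) h-->(1,1,1) k-->(0,0)
⟦path⟧: (0 0; 1 0)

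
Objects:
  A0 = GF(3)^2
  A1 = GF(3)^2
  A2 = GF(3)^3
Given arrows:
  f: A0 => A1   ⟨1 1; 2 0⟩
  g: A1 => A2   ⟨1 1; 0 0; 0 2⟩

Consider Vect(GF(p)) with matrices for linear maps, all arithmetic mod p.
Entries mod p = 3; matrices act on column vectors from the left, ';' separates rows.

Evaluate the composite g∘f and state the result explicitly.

  e0=(1,0) f=>(1,2) g=>(0,0,1)
  e1=(0,1) f=>(1,0) g=>(1,0,0)
composite: ⟨0 1; 0 0; 1 0⟩

Answer: ⟨0 1; 0 0; 1 0⟩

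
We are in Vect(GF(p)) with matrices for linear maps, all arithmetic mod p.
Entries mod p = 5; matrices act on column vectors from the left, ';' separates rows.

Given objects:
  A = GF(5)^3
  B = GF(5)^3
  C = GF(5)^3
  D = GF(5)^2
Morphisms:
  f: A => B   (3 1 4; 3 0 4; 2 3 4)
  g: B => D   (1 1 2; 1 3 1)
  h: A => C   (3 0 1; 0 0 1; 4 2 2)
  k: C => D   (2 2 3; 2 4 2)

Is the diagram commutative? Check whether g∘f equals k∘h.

Answer: DOES NOT COMMUTE

Trace:
Along f;g (path 1):
  e0=(1,0,0) f=>(3,3,2) g=>(0,4)
  e1=(0,1,0) f=>(1,0,3) g=>(2,4)
  e2=(0,0,1) f=>(4,4,4) g=>(1,0)
  result₁ = (0 2 1; 4 4 0)
Along h;k (path 2):
  e0=(1,0,0) h=>(3,0,4) k=>(3,4)
  e1=(0,1,0) h=>(0,0,2) k=>(1,4)
  e2=(0,0,1) h=>(1,1,2) k=>(0,0)
  result₂ = (3 1 0; 4 4 0)
Equal? NO — does not commute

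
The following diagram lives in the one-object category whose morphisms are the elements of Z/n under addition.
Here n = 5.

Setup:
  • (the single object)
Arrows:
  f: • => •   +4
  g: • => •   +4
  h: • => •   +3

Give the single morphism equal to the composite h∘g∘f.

Answer: +1

Trace:
  0 +4≡4 +4≡3 +3≡1  (mod 5)
composite: +1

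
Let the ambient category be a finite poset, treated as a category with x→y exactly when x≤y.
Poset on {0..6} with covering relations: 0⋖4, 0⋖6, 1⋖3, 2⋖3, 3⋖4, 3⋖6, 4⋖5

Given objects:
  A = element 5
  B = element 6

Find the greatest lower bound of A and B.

Answer: NO MEET EXISTS

Trace:
Common predecessors of 5,6: {0,1,2,3}
  maximal lower bounds 0 and 3 are incomparable: neither 0≤3 nor 3≤0
→ no greatest lower bound exists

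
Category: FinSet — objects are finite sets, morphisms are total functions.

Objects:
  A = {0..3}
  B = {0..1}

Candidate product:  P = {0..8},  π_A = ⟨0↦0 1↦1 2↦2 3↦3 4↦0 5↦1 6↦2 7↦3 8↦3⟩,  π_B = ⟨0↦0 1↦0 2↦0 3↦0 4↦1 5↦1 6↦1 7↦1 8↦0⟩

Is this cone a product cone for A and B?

|A|·|B| = 4·2 = 8;  |P| = 9
  → cardinalities differ; no bijection possible.

Answer: NOT A VALID PRODUCT — |P|=9 ≠ |A|·|B|=8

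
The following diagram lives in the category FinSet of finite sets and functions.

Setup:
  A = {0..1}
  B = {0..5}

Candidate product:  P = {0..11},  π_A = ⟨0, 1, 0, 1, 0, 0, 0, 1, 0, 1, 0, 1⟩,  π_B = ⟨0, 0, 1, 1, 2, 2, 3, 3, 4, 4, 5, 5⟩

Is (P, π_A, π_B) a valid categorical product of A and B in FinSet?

|A|·|B| = 2·6 = 12;  |P| = 12
Check the pairing map k ↦ (π_A(k), π_B(k)):
  0 -> (0,0)
  1 -> (1,0)
  2 -> (0,1)
  3 -> (1,1)
  4 -> (0,2)
  5 -> (0,2)  ✗ repeats pair of k=4
  6 -> (0,3)
  7 -> (1,3)
  8 -> (0,4)
  9 -> (1,4)
  10 -> (0,5)
  11 -> (1,5)
distinct pairs in image: 11 / 12 needed
  → (0,2) hit at k=4 and k=5

Answer: NOT A VALID PRODUCT — duplicate pair at indices 4,5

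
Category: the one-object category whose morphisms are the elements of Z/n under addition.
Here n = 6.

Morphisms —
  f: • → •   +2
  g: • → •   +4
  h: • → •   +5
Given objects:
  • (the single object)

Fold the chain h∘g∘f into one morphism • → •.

  0 +2≡2 +4≡0 +5≡5  (mod 6)
composite: +5

Answer: +5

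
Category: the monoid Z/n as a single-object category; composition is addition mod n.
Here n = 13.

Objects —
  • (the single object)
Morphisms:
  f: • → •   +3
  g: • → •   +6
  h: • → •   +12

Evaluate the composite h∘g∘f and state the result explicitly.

Answer: +8

Work:
  0 +3≡3 +6≡9 +12≡8  (mod 13)
result: +8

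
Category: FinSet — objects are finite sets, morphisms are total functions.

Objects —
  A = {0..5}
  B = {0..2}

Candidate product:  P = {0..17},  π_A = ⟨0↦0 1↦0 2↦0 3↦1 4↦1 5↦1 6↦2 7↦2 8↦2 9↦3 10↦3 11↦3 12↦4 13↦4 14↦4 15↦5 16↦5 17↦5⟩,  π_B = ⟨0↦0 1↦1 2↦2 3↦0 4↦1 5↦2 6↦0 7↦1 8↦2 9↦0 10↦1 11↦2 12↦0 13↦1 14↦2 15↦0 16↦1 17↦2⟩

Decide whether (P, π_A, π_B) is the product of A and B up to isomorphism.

Answer: VALID PRODUCT

Work:
|A|·|B| = 6·3 = 18;  |P| = 18
Check the pairing map k ↦ (π_A(k), π_B(k)):
  0 ↦ (0,0)
  1 ↦ (0,1)
  2 ↦ (0,2)
  3 ↦ (1,0)
  4 ↦ (1,1)
  5 ↦ (1,2)
  6 ↦ (2,0)
  7 ↦ (2,1)
  8 ↦ (2,2)
  9 ↦ (3,0)
  10 ↦ (3,1)
  11 ↦ (3,2)
  12 ↦ (4,0)
  13 ↦ (4,1)
  14 ↦ (4,2)
  15 ↦ (5,0)
  16 ↦ (5,1)
  17 ↦ (5,2)
distinct pairs in image: 18 / 18 needed
  → bijection onto A×B; projections well-typed.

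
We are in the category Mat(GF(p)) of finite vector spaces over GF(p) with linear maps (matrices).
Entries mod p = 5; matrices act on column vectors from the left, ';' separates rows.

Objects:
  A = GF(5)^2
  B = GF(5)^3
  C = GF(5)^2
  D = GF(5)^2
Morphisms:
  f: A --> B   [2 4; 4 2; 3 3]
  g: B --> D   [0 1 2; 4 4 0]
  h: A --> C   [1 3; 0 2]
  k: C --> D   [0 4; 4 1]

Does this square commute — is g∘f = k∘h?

Along f;g (path 1):
  e0=⟨1,0⟩ f-->⟨2,4,3⟩ g-->⟨0,4⟩
  e1=⟨0,1⟩ f-->⟨4,2,3⟩ g-->⟨3,4⟩
  result₁ = [0 3; 4 4]
Along h;k (path 2):
  e0=⟨1,0⟩ h-->⟨1,0⟩ k-->⟨0,4⟩
  e1=⟨0,1⟩ h-->⟨3,2⟩ k-->⟨3,4⟩
  result₂ = [0 3; 4 4]
Equal? YES — commutes

Answer: COMMUTES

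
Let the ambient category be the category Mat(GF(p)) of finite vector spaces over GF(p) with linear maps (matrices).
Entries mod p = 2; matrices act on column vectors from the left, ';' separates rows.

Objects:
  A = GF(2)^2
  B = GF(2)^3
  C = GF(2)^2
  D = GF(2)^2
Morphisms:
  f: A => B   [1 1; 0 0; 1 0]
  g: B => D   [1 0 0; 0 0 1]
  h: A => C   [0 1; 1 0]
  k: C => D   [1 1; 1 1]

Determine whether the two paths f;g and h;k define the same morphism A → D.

Answer: DOES NOT COMMUTE

Work:
1) trace f;g:
  e0=(1,0) f=>(1,0,1) g=>(1,1)
  e1=(0,1) f=>(1,0,0) g=>(1,0)
  composite₁ = [1 1; 1 0]
2) trace h;k:
  e0=(1,0) h=>(0,1) k=>(1,1)
  e1=(0,1) h=>(1,0) k=>(1,1)
  composite₂ = [1 1; 1 1]
Equal? NO — does not commute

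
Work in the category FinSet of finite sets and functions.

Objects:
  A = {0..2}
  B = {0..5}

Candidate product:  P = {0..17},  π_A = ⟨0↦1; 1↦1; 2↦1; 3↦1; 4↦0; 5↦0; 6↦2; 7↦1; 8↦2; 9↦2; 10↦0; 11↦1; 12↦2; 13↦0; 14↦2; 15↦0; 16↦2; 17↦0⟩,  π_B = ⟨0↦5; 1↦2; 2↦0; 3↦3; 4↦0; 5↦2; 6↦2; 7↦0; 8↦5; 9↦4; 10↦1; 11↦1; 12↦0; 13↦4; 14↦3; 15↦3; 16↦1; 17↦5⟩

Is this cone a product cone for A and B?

Answer: NOT A VALID PRODUCT — duplicate pair at indices 7,2

Derivation:
|A|·|B| = 3·6 = 18;  |P| = 18
Check the pairing map k ↦ (π_A(k), π_B(k)):
  0 ↦ (1,5)
  1 ↦ (1,2)
  2 ↦ (1,0)
  3 ↦ (1,3)
  4 ↦ (0,0)
  5 ↦ (0,2)
  6 ↦ (2,2)
  7 ↦ (1,0)  ✗ repeats pair of k=2
  8 ↦ (2,5)
  9 ↦ (2,4)
  10 ↦ (0,1)
  11 ↦ (1,1)
  12 ↦ (2,0)
  13 ↦ (0,4)
  14 ↦ (2,3)
  15 ↦ (0,3)
  16 ↦ (2,1)
  17 ↦ (0,5)
distinct pairs in image: 17 / 18 needed
  → (1,0) hit at k=2 and k=7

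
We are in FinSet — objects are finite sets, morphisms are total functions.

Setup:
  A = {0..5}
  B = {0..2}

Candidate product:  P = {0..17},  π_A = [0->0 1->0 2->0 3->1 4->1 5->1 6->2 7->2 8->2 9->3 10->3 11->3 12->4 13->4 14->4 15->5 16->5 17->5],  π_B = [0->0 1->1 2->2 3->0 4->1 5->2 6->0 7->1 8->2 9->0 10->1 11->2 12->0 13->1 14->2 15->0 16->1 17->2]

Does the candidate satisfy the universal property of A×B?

|A|·|B| = 6·3 = 18;  |P| = 18
Check the pairing map k ↦ (π_A(k), π_B(k)):
  0 -> (0,0)
  1 -> (0,1)
  2 -> (0,2)
  3 -> (1,0)
  4 -> (1,1)
  5 -> (1,2)
  6 -> (2,0)
  7 -> (2,1)
  8 -> (2,2)
  9 -> (3,0)
  10 -> (3,1)
  11 -> (3,2)
  12 -> (4,0)
  13 -> (4,1)
  14 -> (4,2)
  15 -> (5,0)
  16 -> (5,1)
  17 -> (5,2)
distinct pairs in image: 18 / 18 needed
  → bijection onto A×B; projections well-typed.

Answer: VALID PRODUCT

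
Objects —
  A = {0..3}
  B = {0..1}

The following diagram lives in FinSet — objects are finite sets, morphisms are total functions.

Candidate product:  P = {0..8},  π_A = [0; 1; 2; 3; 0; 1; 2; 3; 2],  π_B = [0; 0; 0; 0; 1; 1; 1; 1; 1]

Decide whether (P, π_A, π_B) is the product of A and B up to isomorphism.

Answer: NOT A VALID PRODUCT — |P|=9 ≠ |A|·|B|=8

Work:
|A|·|B| = 4·2 = 8;  |P| = 9
  → cardinalities differ; no bijection possible.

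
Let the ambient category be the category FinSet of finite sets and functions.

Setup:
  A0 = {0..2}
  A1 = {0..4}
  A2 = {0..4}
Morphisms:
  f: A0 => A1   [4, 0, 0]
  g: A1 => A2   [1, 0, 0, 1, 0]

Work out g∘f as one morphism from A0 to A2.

  0 f=>4 g=>0
  1 f=>0 g=>1
  2 f=>0 g=>1
⟦path⟧: [0, 1, 1]

Answer: [0, 1, 1]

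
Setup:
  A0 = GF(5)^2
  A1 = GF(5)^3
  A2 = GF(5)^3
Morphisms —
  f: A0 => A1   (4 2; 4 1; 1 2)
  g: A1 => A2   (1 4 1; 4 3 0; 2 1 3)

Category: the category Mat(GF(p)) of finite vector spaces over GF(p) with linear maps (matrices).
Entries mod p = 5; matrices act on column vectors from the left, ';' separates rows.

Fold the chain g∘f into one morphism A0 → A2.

Answer: (1 3; 3 1; 0 1)

Trace:
  e0=[1,0] f=>[4,4,1] g=>[1,3,0]
  e1=[0,1] f=>[2,1,2] g=>[3,1,1]
⟦path⟧: (1 3; 3 1; 0 1)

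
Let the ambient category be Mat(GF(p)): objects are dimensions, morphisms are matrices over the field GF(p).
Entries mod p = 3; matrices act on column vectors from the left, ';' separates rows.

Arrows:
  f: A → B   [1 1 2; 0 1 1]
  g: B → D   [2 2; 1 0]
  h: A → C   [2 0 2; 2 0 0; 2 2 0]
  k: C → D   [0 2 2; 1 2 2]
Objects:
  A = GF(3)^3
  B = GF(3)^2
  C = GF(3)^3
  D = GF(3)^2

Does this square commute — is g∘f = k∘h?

1) trace f;g:
  e0=(1,0,0) f→(1,0) g→(2,1)
  e1=(0,1,0) f→(1,1) g→(1,1)
  e2=(0,0,1) f→(2,1) g→(0,2)
  composite₁ = [2 1 0; 1 1 2]
2) trace h;k:
  e0=(1,0,0) h→(2,2,2) k→(2,1)
  e1=(0,1,0) h→(0,0,2) k→(1,1)
  e2=(0,0,1) h→(2,0,0) k→(0,2)
  composite₂ = [2 1 0; 1 1 2]
Equal? equal; square commutes

Answer: COMMUTES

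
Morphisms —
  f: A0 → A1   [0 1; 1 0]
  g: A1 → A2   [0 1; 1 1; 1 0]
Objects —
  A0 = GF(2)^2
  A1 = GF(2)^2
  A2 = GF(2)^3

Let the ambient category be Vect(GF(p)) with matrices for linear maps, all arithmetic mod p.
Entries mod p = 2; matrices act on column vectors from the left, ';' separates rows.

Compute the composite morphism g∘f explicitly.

Answer: [1 0; 1 1; 0 1]

Work:
  e0=[1,0] f→[0,1] g→[1,1,0]
  e1=[0,1] f→[1,0] g→[0,1,1]
⟦path⟧: [1 0; 1 1; 0 1]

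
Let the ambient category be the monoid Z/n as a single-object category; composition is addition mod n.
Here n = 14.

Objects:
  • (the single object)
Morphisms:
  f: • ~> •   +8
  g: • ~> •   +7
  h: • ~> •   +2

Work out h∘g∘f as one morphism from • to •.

Answer: +3

Trace:
  0 +8≡8 +7≡1 +2≡3  (mod 14)
composite: +3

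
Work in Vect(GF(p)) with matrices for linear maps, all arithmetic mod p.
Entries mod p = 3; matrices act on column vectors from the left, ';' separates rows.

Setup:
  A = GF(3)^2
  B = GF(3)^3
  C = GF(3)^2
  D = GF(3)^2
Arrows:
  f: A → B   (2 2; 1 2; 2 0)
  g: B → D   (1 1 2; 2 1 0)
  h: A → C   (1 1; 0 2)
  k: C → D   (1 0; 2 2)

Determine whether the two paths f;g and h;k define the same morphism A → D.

Answer: COMMUTES

Trace:
1) trace f;g:
  e0=(1,0) f→(2,1,2) g→(1,2)
  e1=(0,1) f→(2,2,0) g→(1,0)
  result₁ = (1 1; 2 0)
2) trace h;k:
  e0=(1,0) h→(1,0) k→(1,2)
  e1=(0,1) h→(1,2) k→(1,0)
  result₂ = (1 1; 2 0)
Equal? YES — commutes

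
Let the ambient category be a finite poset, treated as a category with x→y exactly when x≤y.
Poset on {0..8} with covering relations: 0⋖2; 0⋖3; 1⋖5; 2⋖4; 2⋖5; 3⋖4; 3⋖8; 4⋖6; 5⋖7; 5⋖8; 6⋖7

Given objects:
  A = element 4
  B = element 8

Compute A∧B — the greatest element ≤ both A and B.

Common predecessors of 4,8: {0,2,3}
  maximal lower bounds 2 and 3 are incomparable: neither 2≤3 nor 3≤2
→ no greatest lower bound exists

Answer: NO MEET EXISTS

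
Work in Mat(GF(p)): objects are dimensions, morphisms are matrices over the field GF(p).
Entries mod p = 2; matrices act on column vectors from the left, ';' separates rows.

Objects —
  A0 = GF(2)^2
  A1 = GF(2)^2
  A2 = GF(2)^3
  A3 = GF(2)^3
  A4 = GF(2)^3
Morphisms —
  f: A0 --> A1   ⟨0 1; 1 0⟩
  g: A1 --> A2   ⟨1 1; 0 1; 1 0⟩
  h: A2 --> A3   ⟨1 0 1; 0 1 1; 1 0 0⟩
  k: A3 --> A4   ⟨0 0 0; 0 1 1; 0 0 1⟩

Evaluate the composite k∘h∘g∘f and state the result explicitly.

  e0=⟨1,0⟩ f-->⟨0,1⟩ g-->⟨1,1,0⟩ h-->⟨1,1,1⟩ k-->⟨0,0,1⟩
  e1=⟨0,1⟩ f-->⟨1,0⟩ g-->⟨1,0,1⟩ h-->⟨0,1,1⟩ k-->⟨0,0,1⟩
result: ⟨0 0; 0 0; 1 1⟩

Answer: ⟨0 0; 0 0; 1 1⟩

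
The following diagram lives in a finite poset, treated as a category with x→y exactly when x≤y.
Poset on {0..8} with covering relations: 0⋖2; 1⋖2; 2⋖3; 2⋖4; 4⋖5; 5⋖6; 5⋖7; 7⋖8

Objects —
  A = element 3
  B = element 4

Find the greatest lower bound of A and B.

Answer: A∧B = 2

Trace:
Common predecessors of 3,4: {0,1,2}
  0 ≤ 2
  1 ≤ 2
  2 ≤ 2
glb = 2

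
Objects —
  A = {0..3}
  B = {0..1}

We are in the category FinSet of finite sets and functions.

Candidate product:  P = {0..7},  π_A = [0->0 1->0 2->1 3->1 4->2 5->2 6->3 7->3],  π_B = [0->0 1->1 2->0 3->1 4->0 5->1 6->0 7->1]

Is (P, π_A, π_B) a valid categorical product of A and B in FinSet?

Answer: VALID PRODUCT

Work:
|A|·|B| = 4·2 = 8;  |P| = 8
Check the pairing map k ↦ (π_A(k), π_B(k)):
  0 -> (0,0)
  1 -> (0,1)
  2 -> (1,0)
  3 -> (1,1)
  4 -> (2,0)
  5 -> (2,1)
  6 -> (3,0)
  7 -> (3,1)
distinct pairs in image: 8 / 8 needed
  → bijection onto A×B; projections well-typed.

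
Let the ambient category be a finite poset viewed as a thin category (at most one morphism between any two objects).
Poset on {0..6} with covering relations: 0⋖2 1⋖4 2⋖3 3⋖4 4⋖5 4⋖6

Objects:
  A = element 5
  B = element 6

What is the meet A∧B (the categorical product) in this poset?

Answer: A∧B = 4

Work:
{x : x≤A ∧ x≤B} = {0,1,2,3,4}  (A=5, B=6)
  0 ≤ 4
  1 ≤ 4
  2 ≤ 4
  3 ≤ 4
  4 ≤ 4
glb = 4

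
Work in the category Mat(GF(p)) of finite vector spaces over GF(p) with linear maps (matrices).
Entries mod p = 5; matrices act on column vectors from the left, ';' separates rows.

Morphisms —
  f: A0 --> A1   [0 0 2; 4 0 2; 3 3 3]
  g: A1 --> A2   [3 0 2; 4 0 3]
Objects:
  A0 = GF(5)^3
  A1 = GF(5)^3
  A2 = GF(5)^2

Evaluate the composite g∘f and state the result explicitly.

Answer: [1 1 2; 4 4 2]

Work:
  e0=⟨1,0,0⟩ f-->⟨0,4,3⟩ g-->⟨1,4⟩
  e1=⟨0,1,0⟩ f-->⟨0,0,3⟩ g-->⟨1,4⟩
  e2=⟨0,0,1⟩ f-->⟨2,2,3⟩ g-->⟨2,2⟩
⟦path⟧: [1 1 2; 4 4 2]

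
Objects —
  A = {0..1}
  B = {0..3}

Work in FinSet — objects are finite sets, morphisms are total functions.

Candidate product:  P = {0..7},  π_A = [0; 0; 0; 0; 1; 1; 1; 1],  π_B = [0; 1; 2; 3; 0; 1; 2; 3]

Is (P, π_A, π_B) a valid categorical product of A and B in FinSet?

|A|·|B| = 2·4 = 8;  |P| = 8
Check the pairing map k ↦ (π_A(k), π_B(k)):
  0 : (0,0)
  1 : (0,1)
  2 : (0,2)
  3 : (0,3)
  4 : (1,0)
  5 : (1,1)
  6 : (1,2)
  7 : (1,3)
distinct pairs in image: 8 / 8 needed
  → bijection onto A×B; projections well-typed.

Answer: VALID PRODUCT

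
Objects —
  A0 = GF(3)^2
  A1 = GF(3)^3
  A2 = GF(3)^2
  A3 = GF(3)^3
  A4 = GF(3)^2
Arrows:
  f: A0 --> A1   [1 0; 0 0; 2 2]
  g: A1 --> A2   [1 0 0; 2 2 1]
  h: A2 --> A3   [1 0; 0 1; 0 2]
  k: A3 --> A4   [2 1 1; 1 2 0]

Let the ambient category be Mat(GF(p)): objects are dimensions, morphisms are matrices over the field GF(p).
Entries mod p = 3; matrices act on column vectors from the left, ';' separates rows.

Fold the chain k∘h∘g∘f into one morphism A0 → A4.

  e0=⟨1,0⟩ f-->⟨1,0,2⟩ g-->⟨1,1⟩ h-->⟨1,1,2⟩ k-->⟨2,0⟩
  e1=⟨0,1⟩ f-->⟨0,0,2⟩ g-->⟨0,2⟩ h-->⟨0,2,1⟩ k-->⟨0,1⟩
result: [2 0; 0 1]

Answer: [2 0; 0 1]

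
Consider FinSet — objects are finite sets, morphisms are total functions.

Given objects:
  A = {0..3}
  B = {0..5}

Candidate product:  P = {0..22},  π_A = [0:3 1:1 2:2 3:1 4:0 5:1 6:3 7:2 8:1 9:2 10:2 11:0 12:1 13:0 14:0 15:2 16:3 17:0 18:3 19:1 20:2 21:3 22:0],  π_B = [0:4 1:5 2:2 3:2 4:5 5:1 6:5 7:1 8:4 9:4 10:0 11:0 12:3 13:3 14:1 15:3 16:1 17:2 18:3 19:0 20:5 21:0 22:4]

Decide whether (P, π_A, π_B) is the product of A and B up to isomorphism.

|A|·|B| = 4·6 = 24;  |P| = 23
  → cardinalities differ; no bijection possible.

Answer: NOT A VALID PRODUCT — |P|=23 ≠ |A|·|B|=24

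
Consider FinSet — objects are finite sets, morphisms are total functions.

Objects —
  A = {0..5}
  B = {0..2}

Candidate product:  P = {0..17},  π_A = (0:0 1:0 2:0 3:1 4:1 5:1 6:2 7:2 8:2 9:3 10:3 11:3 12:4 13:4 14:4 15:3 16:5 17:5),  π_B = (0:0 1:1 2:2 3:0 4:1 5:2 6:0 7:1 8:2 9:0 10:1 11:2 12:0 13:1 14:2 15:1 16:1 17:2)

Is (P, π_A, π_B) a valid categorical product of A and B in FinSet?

|A|·|B| = 6·3 = 18;  |P| = 18
Check the pairing map k ↦ (π_A(k), π_B(k)):
  0 : (0,0)
  1 : (0,1)
  2 : (0,2)
  3 : (1,0)
  4 : (1,1)
  5 : (1,2)
  6 : (2,0)
  7 : (2,1)
  8 : (2,2)
  9 : (3,0)
  10 : (3,1)
  11 : (3,2)
  12 : (4,0)
  13 : (4,1)
  14 : (4,2)
  15 : (3,1)  ✗ repeats pair of k=10
  16 : (5,1)
  17 : (5,2)
distinct pairs in image: 17 / 18 needed
  → (3,1) hit at k=10 and k=15

Answer: NOT A VALID PRODUCT — duplicate pair at indices 10,15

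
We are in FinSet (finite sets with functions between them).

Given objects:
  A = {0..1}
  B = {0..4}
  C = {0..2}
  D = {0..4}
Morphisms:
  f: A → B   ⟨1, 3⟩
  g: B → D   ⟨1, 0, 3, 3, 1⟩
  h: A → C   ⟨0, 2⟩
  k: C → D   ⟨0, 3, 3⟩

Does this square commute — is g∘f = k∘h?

Answer: COMMUTES

Derivation:
Along f;g (path 1):
  0 f→1 g→0
  1 f→3 g→3
  result₁ = ⟨0, 3⟩
Along h;k (path 2):
  0 h→0 k→0
  1 h→2 k→3
  result₂ = ⟨0, 3⟩
Equal? equal; square commutes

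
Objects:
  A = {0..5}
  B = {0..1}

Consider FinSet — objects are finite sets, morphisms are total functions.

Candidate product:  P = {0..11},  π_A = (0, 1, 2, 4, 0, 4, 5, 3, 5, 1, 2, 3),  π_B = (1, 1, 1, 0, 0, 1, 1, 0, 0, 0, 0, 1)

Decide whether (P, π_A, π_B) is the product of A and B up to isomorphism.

Answer: VALID PRODUCT

Derivation:
|A|·|B| = 6·2 = 12;  |P| = 12
Check the pairing map k ↦ (π_A(k), π_B(k)):
  0 -> (0,1)
  1 -> (1,1)
  2 -> (2,1)
  3 -> (4,0)
  4 -> (0,0)
  5 -> (4,1)
  6 -> (5,1)
  7 -> (3,0)
  8 -> (5,0)
  9 -> (1,0)
  10 -> (2,0)
  11 -> (3,1)
distinct pairs in image: 12 / 12 needed
  → bijection onto A×B; projections well-typed.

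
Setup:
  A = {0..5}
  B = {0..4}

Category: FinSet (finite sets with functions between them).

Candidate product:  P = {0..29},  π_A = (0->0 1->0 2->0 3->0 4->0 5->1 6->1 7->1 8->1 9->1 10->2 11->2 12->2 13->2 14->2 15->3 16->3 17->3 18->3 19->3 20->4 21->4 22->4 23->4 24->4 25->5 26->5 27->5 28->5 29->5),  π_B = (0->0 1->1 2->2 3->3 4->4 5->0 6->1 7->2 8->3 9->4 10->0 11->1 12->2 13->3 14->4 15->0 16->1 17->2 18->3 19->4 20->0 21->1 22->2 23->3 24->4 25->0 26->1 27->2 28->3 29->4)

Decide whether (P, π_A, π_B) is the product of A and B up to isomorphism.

Answer: VALID PRODUCT

Trace:
|A|·|B| = 6·5 = 30;  |P| = 30
Check the pairing map k ↦ (π_A(k), π_B(k)):
  0 -> (0,0)
  1 -> (0,1)
  2 -> (0,2)
  3 -> (0,3)
  4 -> (0,4)
  5 -> (1,0)
  6 -> (1,1)
  7 -> (1,2)
  8 -> (1,3)
  9 -> (1,4)
  10 -> (2,0)
  11 -> (2,1)
  12 -> (2,2)
  13 -> (2,3)
  14 -> (2,4)
  15 -> (3,0)
  16 -> (3,1)
  17 -> (3,2)
  18 -> (3,3)
  19 -> (3,4)
  20 -> (4,0)
  21 -> (4,1)
  22 -> (4,2)
  23 -> (4,3)
  24 -> (4,4)
  25 -> (5,0)
  26 -> (5,1)
  27 -> (5,2)
  28 -> (5,3)
  29 -> (5,4)
distinct pairs in image: 30 / 30 needed
  → bijection onto A×B; projections well-typed.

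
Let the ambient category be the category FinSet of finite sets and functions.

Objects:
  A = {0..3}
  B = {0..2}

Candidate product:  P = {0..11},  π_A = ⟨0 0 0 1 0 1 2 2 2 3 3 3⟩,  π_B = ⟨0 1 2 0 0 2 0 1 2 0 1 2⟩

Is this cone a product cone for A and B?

Answer: NOT A VALID PRODUCT — duplicate pair at indices 0,4

Trace:
|A|·|B| = 4·3 = 12;  |P| = 12
Check the pairing map k ↦ (π_A(k), π_B(k)):
  0 -> (0,0)
  1 -> (0,1)
  2 -> (0,2)
  3 -> (1,0)
  4 -> (0,0)  ✗ repeats pair of k=0
  5 -> (1,2)
  6 -> (2,0)
  7 -> (2,1)
  8 -> (2,2)
  9 -> (3,0)
  10 -> (3,1)
  11 -> (3,2)
distinct pairs in image: 11 / 12 needed
  → (0,0) hit at k=0 and k=4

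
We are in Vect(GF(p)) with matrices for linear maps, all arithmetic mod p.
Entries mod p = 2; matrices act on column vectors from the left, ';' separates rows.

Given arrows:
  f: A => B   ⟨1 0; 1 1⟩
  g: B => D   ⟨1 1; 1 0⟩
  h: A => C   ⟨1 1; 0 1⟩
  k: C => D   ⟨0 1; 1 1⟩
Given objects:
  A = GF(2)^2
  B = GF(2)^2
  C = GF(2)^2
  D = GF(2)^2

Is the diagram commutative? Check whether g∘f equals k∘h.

Answer: COMMUTES

Trace:
Path 1 = f;g:
  e0=⟨1,0⟩ f=>⟨1,1⟩ g=>⟨0,1⟩
  e1=⟨0,1⟩ f=>⟨0,1⟩ g=>⟨1,0⟩
  ⟦path⟧₁ = ⟨0 1; 1 0⟩
Path 2 = h;k:
  e0=⟨1,0⟩ h=>⟨1,0⟩ k=>⟨0,1⟩
  e1=⟨0,1⟩ h=>⟨1,1⟩ k=>⟨1,0⟩
  ⟦path⟧₂ = ⟨0 1; 1 0⟩
Equal? YES — commutes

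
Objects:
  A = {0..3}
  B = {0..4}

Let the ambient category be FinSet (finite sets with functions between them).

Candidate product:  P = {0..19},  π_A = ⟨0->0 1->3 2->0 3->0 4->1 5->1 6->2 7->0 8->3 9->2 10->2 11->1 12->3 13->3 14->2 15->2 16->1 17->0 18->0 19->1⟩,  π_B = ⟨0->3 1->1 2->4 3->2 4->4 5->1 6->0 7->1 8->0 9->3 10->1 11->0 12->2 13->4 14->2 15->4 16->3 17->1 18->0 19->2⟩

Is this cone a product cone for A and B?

Answer: NOT A VALID PRODUCT — duplicate pair at indices 7,17

Derivation:
|A|·|B| = 4·5 = 20;  |P| = 20
Check the pairing map k ↦ (π_A(k), π_B(k)):
  0 -> (0,3)
  1 -> (3,1)
  2 -> (0,4)
  3 -> (0,2)
  4 -> (1,4)
  5 -> (1,1)
  6 -> (2,0)
  7 -> (0,1)
  8 -> (3,0)
  9 -> (2,3)
  10 -> (2,1)
  11 -> (1,0)
  12 -> (3,2)
  13 -> (3,4)
  14 -> (2,2)
  15 -> (2,4)
  16 -> (1,3)
  17 -> (0,1)  ✗ repeats pair of k=7
  18 -> (0,0)
  19 -> (1,2)
distinct pairs in image: 19 / 20 needed
  → (0,1) hit at k=7 and k=17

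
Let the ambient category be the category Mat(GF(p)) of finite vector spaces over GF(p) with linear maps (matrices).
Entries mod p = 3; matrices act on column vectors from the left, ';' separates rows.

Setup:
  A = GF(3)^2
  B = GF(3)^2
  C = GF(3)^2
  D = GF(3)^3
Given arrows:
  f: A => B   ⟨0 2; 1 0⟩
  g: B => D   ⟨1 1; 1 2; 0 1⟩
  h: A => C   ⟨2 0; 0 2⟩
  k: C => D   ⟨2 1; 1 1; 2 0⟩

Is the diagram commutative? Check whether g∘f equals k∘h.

1) trace f;g:
  e0=⟨1,0⟩ f=>⟨0,1⟩ g=>⟨1,2,1⟩
  e1=⟨0,1⟩ f=>⟨2,0⟩ g=>⟨2,2,0⟩
  result₁ = ⟨1 2; 2 2; 1 0⟩
2) trace h;k:
  e0=⟨1,0⟩ h=>⟨2,0⟩ k=>⟨1,2,1⟩
  e1=⟨0,1⟩ h=>⟨0,2⟩ k=>⟨2,2,0⟩
  result₂ = ⟨1 2; 2 2; 1 0⟩
Equal? YES — commutes

Answer: COMMUTES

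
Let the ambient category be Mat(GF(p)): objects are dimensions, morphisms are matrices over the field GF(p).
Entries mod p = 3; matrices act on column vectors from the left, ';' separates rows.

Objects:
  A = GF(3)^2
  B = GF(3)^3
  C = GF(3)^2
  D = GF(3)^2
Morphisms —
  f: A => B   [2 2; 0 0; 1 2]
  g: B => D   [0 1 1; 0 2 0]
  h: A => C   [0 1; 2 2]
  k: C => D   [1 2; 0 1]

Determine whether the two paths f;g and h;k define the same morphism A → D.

Path 1 = f;g:
  e0=[1,0] f=>[2,0,1] g=>[1,0]
  e1=[0,1] f=>[2,0,2] g=>[2,0]
  composite₁ = [1 2; 0 0]
Path 2 = h;k:
  e0=[1,0] h=>[0,2] k=>[1,2]
  e1=[0,1] h=>[1,2] k=>[2,2]
  composite₂ = [1 2; 2 2]
Equal? NO — does not commute

Answer: DOES NOT COMMUTE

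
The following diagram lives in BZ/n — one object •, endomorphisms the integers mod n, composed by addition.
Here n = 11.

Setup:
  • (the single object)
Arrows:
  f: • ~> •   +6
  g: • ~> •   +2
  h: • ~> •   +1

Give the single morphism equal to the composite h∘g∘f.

Answer: +9

Trace:
  0 +6≡6 +2≡8 +1≡9  (mod 11)
composite: +9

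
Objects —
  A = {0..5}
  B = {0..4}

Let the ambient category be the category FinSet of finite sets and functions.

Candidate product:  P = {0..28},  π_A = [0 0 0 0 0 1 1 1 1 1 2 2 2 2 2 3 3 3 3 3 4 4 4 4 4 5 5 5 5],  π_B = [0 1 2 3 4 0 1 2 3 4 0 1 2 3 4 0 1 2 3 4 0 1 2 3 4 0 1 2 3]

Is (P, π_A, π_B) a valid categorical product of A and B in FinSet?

Answer: NOT A VALID PRODUCT — |P|=29 ≠ |A|·|B|=30

Trace:
|A|·|B| = 6·5 = 30;  |P| = 29
  → cardinalities differ; no bijection possible.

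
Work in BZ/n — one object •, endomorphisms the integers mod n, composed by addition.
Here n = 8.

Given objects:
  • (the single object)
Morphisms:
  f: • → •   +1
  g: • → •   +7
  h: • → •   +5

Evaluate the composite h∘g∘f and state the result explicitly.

  0 +1≡1 +7≡0 +5≡5  (mod 8)
composite: +5

Answer: +5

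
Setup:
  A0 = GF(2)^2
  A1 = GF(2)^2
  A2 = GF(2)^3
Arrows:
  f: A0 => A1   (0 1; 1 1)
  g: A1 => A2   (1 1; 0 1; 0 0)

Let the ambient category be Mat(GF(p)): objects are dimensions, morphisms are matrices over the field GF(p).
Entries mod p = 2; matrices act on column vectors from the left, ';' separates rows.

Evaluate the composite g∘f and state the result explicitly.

  e0=⟨1,0⟩ f=>⟨0,1⟩ g=>⟨1,1,0⟩
  e1=⟨0,1⟩ f=>⟨1,1⟩ g=>⟨0,1,0⟩
⟦path⟧: (1 0; 1 1; 0 0)

Answer: (1 0; 1 1; 0 0)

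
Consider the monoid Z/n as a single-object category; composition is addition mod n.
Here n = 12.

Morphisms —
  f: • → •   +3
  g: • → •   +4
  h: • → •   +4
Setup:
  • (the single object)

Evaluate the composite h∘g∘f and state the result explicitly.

  0 +3≡3 +4≡7 +4≡11  (mod 12)
composite: +11

Answer: +11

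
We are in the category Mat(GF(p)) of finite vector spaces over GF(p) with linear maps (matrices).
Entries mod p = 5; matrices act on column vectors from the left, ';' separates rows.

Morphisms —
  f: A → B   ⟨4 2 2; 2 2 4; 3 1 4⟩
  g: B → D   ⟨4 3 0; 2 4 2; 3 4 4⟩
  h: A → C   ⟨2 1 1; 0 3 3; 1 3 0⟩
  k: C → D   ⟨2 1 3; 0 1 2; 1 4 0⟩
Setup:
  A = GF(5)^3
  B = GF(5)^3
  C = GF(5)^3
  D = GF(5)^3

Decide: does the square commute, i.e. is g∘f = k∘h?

Along f;g (path 1):
  e0=⟨1,0,0⟩ f→⟨4,2,3⟩ g→⟨2,2,2⟩
  e1=⟨0,1,0⟩ f→⟨2,2,1⟩ g→⟨4,4,3⟩
  e2=⟨0,0,1⟩ f→⟨2,4,4⟩ g→⟨0,3,3⟩
  ⟦path⟧₁ = ⟨2 4 0; 2 4 3; 2 3 3⟩
Along h;k (path 2):
  e0=⟨1,0,0⟩ h→⟨2,0,1⟩ k→⟨2,2,2⟩
  e1=⟨0,1,0⟩ h→⟨1,3,3⟩ k→⟨4,4,3⟩
  e2=⟨0,0,1⟩ h→⟨1,3,0⟩ k→⟨0,3,3⟩
  ⟦path⟧₂ = ⟨2 4 0; 2 4 3; 2 3 3⟩
Equal? YES — commutes

Answer: COMMUTES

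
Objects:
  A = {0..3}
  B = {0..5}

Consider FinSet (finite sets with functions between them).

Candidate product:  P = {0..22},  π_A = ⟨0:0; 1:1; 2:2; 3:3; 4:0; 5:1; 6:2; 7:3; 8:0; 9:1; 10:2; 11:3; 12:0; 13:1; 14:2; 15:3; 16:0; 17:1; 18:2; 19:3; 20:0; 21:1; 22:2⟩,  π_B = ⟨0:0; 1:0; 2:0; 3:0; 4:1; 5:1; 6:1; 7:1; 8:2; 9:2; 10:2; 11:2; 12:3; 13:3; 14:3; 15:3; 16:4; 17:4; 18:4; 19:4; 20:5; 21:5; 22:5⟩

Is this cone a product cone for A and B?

Answer: NOT A VALID PRODUCT — |P|=23 ≠ |A|·|B|=24

Trace:
|A|·|B| = 4·6 = 24;  |P| = 23
  → cardinalities differ; no bijection possible.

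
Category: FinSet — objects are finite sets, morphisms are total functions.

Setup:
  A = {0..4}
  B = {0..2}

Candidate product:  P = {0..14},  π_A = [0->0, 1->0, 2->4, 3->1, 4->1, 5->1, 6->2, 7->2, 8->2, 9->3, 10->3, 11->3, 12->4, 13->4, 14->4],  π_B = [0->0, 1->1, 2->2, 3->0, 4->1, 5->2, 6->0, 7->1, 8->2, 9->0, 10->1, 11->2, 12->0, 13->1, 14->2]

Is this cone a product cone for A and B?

Answer: NOT A VALID PRODUCT — duplicate pair at indices 14,2

Trace:
|A|·|B| = 5·3 = 15;  |P| = 15
Check the pairing map k ↦ (π_A(k), π_B(k)):
  0 -> (0,0)
  1 -> (0,1)
  2 -> (4,2)
  3 -> (1,0)
  4 -> (1,1)
  5 -> (1,2)
  6 -> (2,0)
  7 -> (2,1)
  8 -> (2,2)
  9 -> (3,0)
  10 -> (3,1)
  11 -> (3,2)
  12 -> (4,0)
  13 -> (4,1)
  14 -> (4,2)  ✗ repeats pair of k=2
distinct pairs in image: 14 / 15 needed
  → (4,2) hit at k=2 and k=14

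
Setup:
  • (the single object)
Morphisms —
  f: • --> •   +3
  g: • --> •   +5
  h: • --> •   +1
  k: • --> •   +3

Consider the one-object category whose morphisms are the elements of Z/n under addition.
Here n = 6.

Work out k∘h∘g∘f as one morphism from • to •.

Answer: +0

Trace:
  0 +3≡3 +5≡2 +1≡3 +3≡0  (mod 6)
result: +0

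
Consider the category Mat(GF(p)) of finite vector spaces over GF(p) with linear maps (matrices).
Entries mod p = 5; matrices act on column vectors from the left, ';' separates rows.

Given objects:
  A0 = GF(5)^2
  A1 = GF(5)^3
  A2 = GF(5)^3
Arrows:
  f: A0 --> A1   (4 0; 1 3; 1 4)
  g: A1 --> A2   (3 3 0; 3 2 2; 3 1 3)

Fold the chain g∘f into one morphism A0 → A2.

Answer: (0 4; 1 4; 1 0)

Work:
  e0=⟨1,0⟩ f-->⟨4,1,1⟩ g-->⟨0,1,1⟩
  e1=⟨0,1⟩ f-->⟨0,3,4⟩ g-->⟨4,4,0⟩
result: (0 4; 1 4; 1 0)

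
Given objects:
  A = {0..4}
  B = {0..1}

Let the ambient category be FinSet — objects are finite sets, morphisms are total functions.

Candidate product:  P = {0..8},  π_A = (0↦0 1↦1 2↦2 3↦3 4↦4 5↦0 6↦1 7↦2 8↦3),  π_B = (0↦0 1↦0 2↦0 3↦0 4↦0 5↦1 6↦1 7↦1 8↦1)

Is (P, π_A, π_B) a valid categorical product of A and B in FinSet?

Answer: NOT A VALID PRODUCT — |P|=9 ≠ |A|·|B|=10

Derivation:
|A|·|B| = 5·2 = 10;  |P| = 9
  → cardinalities differ; no bijection possible.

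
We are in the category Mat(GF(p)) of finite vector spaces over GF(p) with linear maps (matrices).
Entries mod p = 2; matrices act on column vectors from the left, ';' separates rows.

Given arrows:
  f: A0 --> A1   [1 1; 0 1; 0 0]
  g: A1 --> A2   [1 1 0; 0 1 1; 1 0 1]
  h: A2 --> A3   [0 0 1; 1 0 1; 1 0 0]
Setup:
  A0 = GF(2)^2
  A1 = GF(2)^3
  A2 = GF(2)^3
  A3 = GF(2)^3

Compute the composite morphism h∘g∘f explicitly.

Answer: [1 1; 0 1; 1 0]

Trace:
  e0=(1,0) f-->(1,0,0) g-->(1,0,1) h-->(1,0,1)
  e1=(0,1) f-->(1,1,0) g-->(0,1,1) h-->(1,1,0)
⟦path⟧: [1 1; 0 1; 1 0]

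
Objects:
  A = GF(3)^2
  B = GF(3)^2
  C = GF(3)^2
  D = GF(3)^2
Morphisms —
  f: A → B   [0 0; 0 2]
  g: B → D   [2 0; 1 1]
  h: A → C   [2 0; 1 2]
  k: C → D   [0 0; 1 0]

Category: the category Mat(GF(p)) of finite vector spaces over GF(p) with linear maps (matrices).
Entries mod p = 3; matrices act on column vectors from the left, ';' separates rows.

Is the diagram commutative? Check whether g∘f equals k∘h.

Answer: DOES NOT COMMUTE

Trace:
Along f;g (path 1):
  e0=⟨1,0⟩ f→⟨0,0⟩ g→⟨0,0⟩
  e1=⟨0,1⟩ f→⟨0,2⟩ g→⟨0,2⟩
  ⟦path⟧₁ = [0 0; 0 2]
Along h;k (path 2):
  e0=⟨1,0⟩ h→⟨2,1⟩ k→⟨0,2⟩
  e1=⟨0,1⟩ h→⟨0,2⟩ k→⟨0,0⟩
  ⟦path⟧₂ = [0 0; 2 0]
Equal? differ; not commutative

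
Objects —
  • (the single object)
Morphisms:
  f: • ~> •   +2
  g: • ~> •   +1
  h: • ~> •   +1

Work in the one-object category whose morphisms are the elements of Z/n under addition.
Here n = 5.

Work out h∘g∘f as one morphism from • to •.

  0 +2≡2 +1≡3 +1≡4  (mod 5)
result: +4

Answer: +4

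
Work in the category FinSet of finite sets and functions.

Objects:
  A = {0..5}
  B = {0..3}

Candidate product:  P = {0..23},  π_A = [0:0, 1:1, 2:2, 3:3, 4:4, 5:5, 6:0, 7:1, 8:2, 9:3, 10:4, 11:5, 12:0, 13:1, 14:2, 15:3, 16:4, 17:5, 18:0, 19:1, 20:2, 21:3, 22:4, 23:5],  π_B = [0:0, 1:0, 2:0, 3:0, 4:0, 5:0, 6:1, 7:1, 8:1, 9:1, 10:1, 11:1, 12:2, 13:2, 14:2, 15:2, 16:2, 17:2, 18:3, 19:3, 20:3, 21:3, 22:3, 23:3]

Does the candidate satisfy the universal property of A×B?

Answer: VALID PRODUCT

Work:
|A|·|B| = 6·4 = 24;  |P| = 24
Check the pairing map k ↦ (π_A(k), π_B(k)):
  0 : (0,0)
  1 : (1,0)
  2 : (2,0)
  3 : (3,0)
  4 : (4,0)
  5 : (5,0)
  6 : (0,1)
  7 : (1,1)
  8 : (2,1)
  9 : (3,1)
  10 : (4,1)
  11 : (5,1)
  12 : (0,2)
  13 : (1,2)
  14 : (2,2)
  15 : (3,2)
  16 : (4,2)
  17 : (5,2)
  18 : (0,3)
  19 : (1,3)
  20 : (2,3)
  21 : (3,3)
  22 : (4,3)
  23 : (5,3)
distinct pairs in image: 24 / 24 needed
  → bijection onto A×B; projections well-typed.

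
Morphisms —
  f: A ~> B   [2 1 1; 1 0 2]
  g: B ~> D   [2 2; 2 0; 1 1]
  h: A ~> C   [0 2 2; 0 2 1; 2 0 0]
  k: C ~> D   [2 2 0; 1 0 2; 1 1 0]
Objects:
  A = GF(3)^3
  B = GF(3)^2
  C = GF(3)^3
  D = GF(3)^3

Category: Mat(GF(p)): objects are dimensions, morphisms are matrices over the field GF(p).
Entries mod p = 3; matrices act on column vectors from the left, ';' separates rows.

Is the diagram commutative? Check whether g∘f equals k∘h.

Along f;g (path 1):
  e0=(1,0,0) f~>(2,1) g~>(0,1,0)
  e1=(0,1,0) f~>(1,0) g~>(2,2,1)
  e2=(0,0,1) f~>(1,2) g~>(0,2,0)
  composite₁ = [0 2 0; 1 2 2; 0 1 0]
Along h;k (path 2):
  e0=(1,0,0) h~>(0,0,2) k~>(0,1,0)
  e1=(0,1,0) h~>(2,2,0) k~>(2,2,1)
  e2=(0,0,1) h~>(2,1,0) k~>(0,2,0)
  composite₂ = [0 2 0; 1 2 2; 0 1 0]
Equal? YES — commutes

Answer: COMMUTES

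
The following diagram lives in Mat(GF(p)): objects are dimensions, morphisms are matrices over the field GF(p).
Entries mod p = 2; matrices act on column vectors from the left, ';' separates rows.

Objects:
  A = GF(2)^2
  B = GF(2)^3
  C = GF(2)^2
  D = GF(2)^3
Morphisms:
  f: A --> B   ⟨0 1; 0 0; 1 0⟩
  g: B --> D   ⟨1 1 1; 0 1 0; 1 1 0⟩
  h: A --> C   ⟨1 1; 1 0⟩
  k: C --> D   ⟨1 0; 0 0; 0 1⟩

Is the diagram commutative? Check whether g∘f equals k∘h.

Answer: DOES NOT COMMUTE

Derivation:
Path 1 = f;g:
  e0=(1,0) f-->(0,0,1) g-->(1,0,0)
  e1=(0,1) f-->(1,0,0) g-->(1,0,1)
  composite₁ = ⟨1 1; 0 0; 0 1⟩
Path 2 = h;k:
  e0=(1,0) h-->(1,1) k-->(1,0,1)
  e1=(0,1) h-->(1,0) k-->(1,0,0)
  composite₂ = ⟨1 1; 0 0; 1 0⟩
Equal? differ; not commutative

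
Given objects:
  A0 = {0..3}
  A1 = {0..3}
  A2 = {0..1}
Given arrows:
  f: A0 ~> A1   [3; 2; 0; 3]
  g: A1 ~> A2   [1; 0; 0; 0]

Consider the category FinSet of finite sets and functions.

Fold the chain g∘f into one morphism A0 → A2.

  0 f~>3 g~>0
  1 f~>2 g~>0
  2 f~>0 g~>1
  3 f~>3 g~>0
result: [0; 0; 1; 0]

Answer: [0; 0; 1; 0]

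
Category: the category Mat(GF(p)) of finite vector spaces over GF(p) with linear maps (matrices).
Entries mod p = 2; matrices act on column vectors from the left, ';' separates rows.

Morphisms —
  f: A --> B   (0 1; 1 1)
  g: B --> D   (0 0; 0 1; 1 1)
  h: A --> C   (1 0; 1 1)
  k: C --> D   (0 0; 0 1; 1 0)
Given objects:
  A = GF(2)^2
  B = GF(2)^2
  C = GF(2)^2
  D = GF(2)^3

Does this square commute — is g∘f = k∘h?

Answer: COMMUTES

Trace:
Along f;g (path 1):
  e0=(1,0) f-->(0,1) g-->(0,1,1)
  e1=(0,1) f-->(1,1) g-->(0,1,0)
  ⟦path⟧₁ = (0 0; 1 1; 1 0)
Along h;k (path 2):
  e0=(1,0) h-->(1,1) k-->(0,1,1)
  e1=(0,1) h-->(0,1) k-->(0,1,0)
  ⟦path⟧₂ = (0 0; 1 1; 1 0)
Equal? equal; square commutes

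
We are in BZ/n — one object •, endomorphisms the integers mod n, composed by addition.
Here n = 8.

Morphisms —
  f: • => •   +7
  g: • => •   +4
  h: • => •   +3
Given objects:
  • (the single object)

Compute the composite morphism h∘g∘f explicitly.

Answer: +6

Work:
  0 +7≡7 +4≡3 +3≡6  (mod 8)
⟦path⟧: +6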